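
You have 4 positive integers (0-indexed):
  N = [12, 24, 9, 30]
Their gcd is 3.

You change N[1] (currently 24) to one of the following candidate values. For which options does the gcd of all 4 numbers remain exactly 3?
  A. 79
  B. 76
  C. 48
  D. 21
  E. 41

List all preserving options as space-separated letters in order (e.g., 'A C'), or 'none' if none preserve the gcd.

Old gcd = 3; gcd of others (without N[1]) = 3
New gcd for candidate v: gcd(3, v). Preserves old gcd iff gcd(3, v) = 3.
  Option A: v=79, gcd(3,79)=1 -> changes
  Option B: v=76, gcd(3,76)=1 -> changes
  Option C: v=48, gcd(3,48)=3 -> preserves
  Option D: v=21, gcd(3,21)=3 -> preserves
  Option E: v=41, gcd(3,41)=1 -> changes

Answer: C D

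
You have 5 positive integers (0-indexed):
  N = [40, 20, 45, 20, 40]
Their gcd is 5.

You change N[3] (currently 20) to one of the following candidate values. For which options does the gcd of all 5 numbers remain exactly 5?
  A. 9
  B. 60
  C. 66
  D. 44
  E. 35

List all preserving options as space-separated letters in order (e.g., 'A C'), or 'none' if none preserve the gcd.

Answer: B E

Derivation:
Old gcd = 5; gcd of others (without N[3]) = 5
New gcd for candidate v: gcd(5, v). Preserves old gcd iff gcd(5, v) = 5.
  Option A: v=9, gcd(5,9)=1 -> changes
  Option B: v=60, gcd(5,60)=5 -> preserves
  Option C: v=66, gcd(5,66)=1 -> changes
  Option D: v=44, gcd(5,44)=1 -> changes
  Option E: v=35, gcd(5,35)=5 -> preserves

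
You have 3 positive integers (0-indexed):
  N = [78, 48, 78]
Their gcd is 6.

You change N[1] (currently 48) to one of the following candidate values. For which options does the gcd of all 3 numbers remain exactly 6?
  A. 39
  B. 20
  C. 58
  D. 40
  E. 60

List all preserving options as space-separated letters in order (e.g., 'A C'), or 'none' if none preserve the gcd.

Old gcd = 6; gcd of others (without N[1]) = 78
New gcd for candidate v: gcd(78, v). Preserves old gcd iff gcd(78, v) = 6.
  Option A: v=39, gcd(78,39)=39 -> changes
  Option B: v=20, gcd(78,20)=2 -> changes
  Option C: v=58, gcd(78,58)=2 -> changes
  Option D: v=40, gcd(78,40)=2 -> changes
  Option E: v=60, gcd(78,60)=6 -> preserves

Answer: E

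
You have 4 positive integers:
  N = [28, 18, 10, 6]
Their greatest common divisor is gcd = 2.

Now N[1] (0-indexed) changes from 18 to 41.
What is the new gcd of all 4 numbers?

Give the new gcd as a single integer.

Numbers: [28, 18, 10, 6], gcd = 2
Change: index 1, 18 -> 41
gcd of the OTHER numbers (without index 1): gcd([28, 10, 6]) = 2
New gcd = gcd(g_others, new_val) = gcd(2, 41) = 1

Answer: 1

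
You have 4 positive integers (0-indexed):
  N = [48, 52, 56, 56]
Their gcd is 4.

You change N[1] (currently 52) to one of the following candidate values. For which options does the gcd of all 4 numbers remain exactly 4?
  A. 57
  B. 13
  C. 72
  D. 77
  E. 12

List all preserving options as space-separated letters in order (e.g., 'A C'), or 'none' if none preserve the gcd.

Old gcd = 4; gcd of others (without N[1]) = 8
New gcd for candidate v: gcd(8, v). Preserves old gcd iff gcd(8, v) = 4.
  Option A: v=57, gcd(8,57)=1 -> changes
  Option B: v=13, gcd(8,13)=1 -> changes
  Option C: v=72, gcd(8,72)=8 -> changes
  Option D: v=77, gcd(8,77)=1 -> changes
  Option E: v=12, gcd(8,12)=4 -> preserves

Answer: E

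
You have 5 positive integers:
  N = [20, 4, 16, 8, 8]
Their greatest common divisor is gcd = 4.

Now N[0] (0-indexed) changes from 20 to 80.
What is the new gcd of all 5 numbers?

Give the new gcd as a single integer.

Answer: 4

Derivation:
Numbers: [20, 4, 16, 8, 8], gcd = 4
Change: index 0, 20 -> 80
gcd of the OTHER numbers (without index 0): gcd([4, 16, 8, 8]) = 4
New gcd = gcd(g_others, new_val) = gcd(4, 80) = 4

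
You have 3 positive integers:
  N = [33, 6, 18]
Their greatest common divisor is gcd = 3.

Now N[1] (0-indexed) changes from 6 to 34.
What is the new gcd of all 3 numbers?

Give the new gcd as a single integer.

Numbers: [33, 6, 18], gcd = 3
Change: index 1, 6 -> 34
gcd of the OTHER numbers (without index 1): gcd([33, 18]) = 3
New gcd = gcd(g_others, new_val) = gcd(3, 34) = 1

Answer: 1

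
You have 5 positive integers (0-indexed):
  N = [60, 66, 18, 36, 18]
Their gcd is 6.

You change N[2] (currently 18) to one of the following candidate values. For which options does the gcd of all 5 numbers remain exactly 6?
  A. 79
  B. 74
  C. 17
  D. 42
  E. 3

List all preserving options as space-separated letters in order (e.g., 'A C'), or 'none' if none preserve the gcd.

Old gcd = 6; gcd of others (without N[2]) = 6
New gcd for candidate v: gcd(6, v). Preserves old gcd iff gcd(6, v) = 6.
  Option A: v=79, gcd(6,79)=1 -> changes
  Option B: v=74, gcd(6,74)=2 -> changes
  Option C: v=17, gcd(6,17)=1 -> changes
  Option D: v=42, gcd(6,42)=6 -> preserves
  Option E: v=3, gcd(6,3)=3 -> changes

Answer: D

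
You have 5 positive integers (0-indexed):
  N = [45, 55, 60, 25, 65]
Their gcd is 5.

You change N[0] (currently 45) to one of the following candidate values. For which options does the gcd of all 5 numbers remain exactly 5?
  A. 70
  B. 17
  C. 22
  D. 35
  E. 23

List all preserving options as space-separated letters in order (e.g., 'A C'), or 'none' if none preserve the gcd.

Answer: A D

Derivation:
Old gcd = 5; gcd of others (without N[0]) = 5
New gcd for candidate v: gcd(5, v). Preserves old gcd iff gcd(5, v) = 5.
  Option A: v=70, gcd(5,70)=5 -> preserves
  Option B: v=17, gcd(5,17)=1 -> changes
  Option C: v=22, gcd(5,22)=1 -> changes
  Option D: v=35, gcd(5,35)=5 -> preserves
  Option E: v=23, gcd(5,23)=1 -> changes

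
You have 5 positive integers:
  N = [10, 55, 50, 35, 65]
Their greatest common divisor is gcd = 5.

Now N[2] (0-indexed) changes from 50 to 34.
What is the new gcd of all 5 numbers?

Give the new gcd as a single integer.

Numbers: [10, 55, 50, 35, 65], gcd = 5
Change: index 2, 50 -> 34
gcd of the OTHER numbers (without index 2): gcd([10, 55, 35, 65]) = 5
New gcd = gcd(g_others, new_val) = gcd(5, 34) = 1

Answer: 1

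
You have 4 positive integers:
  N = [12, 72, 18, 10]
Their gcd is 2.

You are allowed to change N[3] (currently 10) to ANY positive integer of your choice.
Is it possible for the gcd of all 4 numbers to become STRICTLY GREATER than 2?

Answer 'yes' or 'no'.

Answer: yes

Derivation:
Current gcd = 2
gcd of all OTHER numbers (without N[3]=10): gcd([12, 72, 18]) = 6
The new gcd after any change is gcd(6, new_value).
This can be at most 6.
Since 6 > old gcd 2, the gcd CAN increase (e.g., set N[3] = 6).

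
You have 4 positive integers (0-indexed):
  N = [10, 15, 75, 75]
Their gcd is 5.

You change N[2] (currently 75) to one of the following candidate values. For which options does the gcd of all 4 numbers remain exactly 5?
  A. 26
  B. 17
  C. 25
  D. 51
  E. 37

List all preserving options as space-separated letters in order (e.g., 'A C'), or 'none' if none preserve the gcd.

Answer: C

Derivation:
Old gcd = 5; gcd of others (without N[2]) = 5
New gcd for candidate v: gcd(5, v). Preserves old gcd iff gcd(5, v) = 5.
  Option A: v=26, gcd(5,26)=1 -> changes
  Option B: v=17, gcd(5,17)=1 -> changes
  Option C: v=25, gcd(5,25)=5 -> preserves
  Option D: v=51, gcd(5,51)=1 -> changes
  Option E: v=37, gcd(5,37)=1 -> changes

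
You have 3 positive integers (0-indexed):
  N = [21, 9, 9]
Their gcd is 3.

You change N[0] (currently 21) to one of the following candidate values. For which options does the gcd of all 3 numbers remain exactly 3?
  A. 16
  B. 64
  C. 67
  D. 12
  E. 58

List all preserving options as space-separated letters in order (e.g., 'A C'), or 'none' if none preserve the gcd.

Answer: D

Derivation:
Old gcd = 3; gcd of others (without N[0]) = 9
New gcd for candidate v: gcd(9, v). Preserves old gcd iff gcd(9, v) = 3.
  Option A: v=16, gcd(9,16)=1 -> changes
  Option B: v=64, gcd(9,64)=1 -> changes
  Option C: v=67, gcd(9,67)=1 -> changes
  Option D: v=12, gcd(9,12)=3 -> preserves
  Option E: v=58, gcd(9,58)=1 -> changes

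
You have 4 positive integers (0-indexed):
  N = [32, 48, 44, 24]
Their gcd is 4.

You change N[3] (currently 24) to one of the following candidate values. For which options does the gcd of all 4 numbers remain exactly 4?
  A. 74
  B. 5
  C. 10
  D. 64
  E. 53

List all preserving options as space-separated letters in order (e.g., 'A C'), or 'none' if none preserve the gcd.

Answer: D

Derivation:
Old gcd = 4; gcd of others (without N[3]) = 4
New gcd for candidate v: gcd(4, v). Preserves old gcd iff gcd(4, v) = 4.
  Option A: v=74, gcd(4,74)=2 -> changes
  Option B: v=5, gcd(4,5)=1 -> changes
  Option C: v=10, gcd(4,10)=2 -> changes
  Option D: v=64, gcd(4,64)=4 -> preserves
  Option E: v=53, gcd(4,53)=1 -> changes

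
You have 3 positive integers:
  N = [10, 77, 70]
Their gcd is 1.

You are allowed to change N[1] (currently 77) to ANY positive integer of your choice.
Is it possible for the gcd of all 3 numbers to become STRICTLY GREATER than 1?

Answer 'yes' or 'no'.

Answer: yes

Derivation:
Current gcd = 1
gcd of all OTHER numbers (without N[1]=77): gcd([10, 70]) = 10
The new gcd after any change is gcd(10, new_value).
This can be at most 10.
Since 10 > old gcd 1, the gcd CAN increase (e.g., set N[1] = 10).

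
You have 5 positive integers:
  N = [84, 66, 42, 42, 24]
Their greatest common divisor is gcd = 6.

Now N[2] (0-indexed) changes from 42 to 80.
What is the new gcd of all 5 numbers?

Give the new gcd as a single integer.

Answer: 2

Derivation:
Numbers: [84, 66, 42, 42, 24], gcd = 6
Change: index 2, 42 -> 80
gcd of the OTHER numbers (without index 2): gcd([84, 66, 42, 24]) = 6
New gcd = gcd(g_others, new_val) = gcd(6, 80) = 2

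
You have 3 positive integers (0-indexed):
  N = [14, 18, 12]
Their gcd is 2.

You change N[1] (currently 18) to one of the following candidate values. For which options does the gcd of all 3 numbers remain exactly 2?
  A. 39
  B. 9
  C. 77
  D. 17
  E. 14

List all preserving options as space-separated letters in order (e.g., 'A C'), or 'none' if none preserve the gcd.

Old gcd = 2; gcd of others (without N[1]) = 2
New gcd for candidate v: gcd(2, v). Preserves old gcd iff gcd(2, v) = 2.
  Option A: v=39, gcd(2,39)=1 -> changes
  Option B: v=9, gcd(2,9)=1 -> changes
  Option C: v=77, gcd(2,77)=1 -> changes
  Option D: v=17, gcd(2,17)=1 -> changes
  Option E: v=14, gcd(2,14)=2 -> preserves

Answer: E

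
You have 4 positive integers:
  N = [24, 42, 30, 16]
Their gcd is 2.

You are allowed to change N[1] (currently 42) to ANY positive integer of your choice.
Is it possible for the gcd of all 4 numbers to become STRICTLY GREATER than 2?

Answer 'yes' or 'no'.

Answer: no

Derivation:
Current gcd = 2
gcd of all OTHER numbers (without N[1]=42): gcd([24, 30, 16]) = 2
The new gcd after any change is gcd(2, new_value).
This can be at most 2.
Since 2 = old gcd 2, the gcd can only stay the same or decrease.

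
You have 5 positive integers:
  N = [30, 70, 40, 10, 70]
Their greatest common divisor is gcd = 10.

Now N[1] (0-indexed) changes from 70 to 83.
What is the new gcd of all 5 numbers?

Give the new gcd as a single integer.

Numbers: [30, 70, 40, 10, 70], gcd = 10
Change: index 1, 70 -> 83
gcd of the OTHER numbers (without index 1): gcd([30, 40, 10, 70]) = 10
New gcd = gcd(g_others, new_val) = gcd(10, 83) = 1

Answer: 1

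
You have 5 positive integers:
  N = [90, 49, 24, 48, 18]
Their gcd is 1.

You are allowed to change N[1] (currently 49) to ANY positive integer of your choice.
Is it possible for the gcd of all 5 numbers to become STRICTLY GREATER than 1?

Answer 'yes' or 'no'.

Answer: yes

Derivation:
Current gcd = 1
gcd of all OTHER numbers (without N[1]=49): gcd([90, 24, 48, 18]) = 6
The new gcd after any change is gcd(6, new_value).
This can be at most 6.
Since 6 > old gcd 1, the gcd CAN increase (e.g., set N[1] = 6).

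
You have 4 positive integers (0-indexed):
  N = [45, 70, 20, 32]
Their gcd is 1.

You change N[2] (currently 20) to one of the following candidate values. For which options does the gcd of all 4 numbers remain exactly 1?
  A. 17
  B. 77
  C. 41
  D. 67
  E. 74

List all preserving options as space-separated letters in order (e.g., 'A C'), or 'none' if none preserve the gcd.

Answer: A B C D E

Derivation:
Old gcd = 1; gcd of others (without N[2]) = 1
New gcd for candidate v: gcd(1, v). Preserves old gcd iff gcd(1, v) = 1.
  Option A: v=17, gcd(1,17)=1 -> preserves
  Option B: v=77, gcd(1,77)=1 -> preserves
  Option C: v=41, gcd(1,41)=1 -> preserves
  Option D: v=67, gcd(1,67)=1 -> preserves
  Option E: v=74, gcd(1,74)=1 -> preserves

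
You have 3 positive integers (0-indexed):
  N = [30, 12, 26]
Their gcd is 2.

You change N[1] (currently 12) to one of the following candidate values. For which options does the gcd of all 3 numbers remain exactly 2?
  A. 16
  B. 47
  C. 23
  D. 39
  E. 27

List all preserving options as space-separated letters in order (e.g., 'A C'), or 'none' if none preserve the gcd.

Answer: A

Derivation:
Old gcd = 2; gcd of others (without N[1]) = 2
New gcd for candidate v: gcd(2, v). Preserves old gcd iff gcd(2, v) = 2.
  Option A: v=16, gcd(2,16)=2 -> preserves
  Option B: v=47, gcd(2,47)=1 -> changes
  Option C: v=23, gcd(2,23)=1 -> changes
  Option D: v=39, gcd(2,39)=1 -> changes
  Option E: v=27, gcd(2,27)=1 -> changes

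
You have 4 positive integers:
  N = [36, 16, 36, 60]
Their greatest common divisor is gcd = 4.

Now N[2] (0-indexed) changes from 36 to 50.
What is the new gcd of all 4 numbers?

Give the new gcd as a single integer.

Answer: 2

Derivation:
Numbers: [36, 16, 36, 60], gcd = 4
Change: index 2, 36 -> 50
gcd of the OTHER numbers (without index 2): gcd([36, 16, 60]) = 4
New gcd = gcd(g_others, new_val) = gcd(4, 50) = 2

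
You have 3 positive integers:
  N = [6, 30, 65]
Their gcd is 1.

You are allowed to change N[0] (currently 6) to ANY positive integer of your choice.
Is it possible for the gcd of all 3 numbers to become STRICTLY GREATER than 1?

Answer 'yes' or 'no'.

Answer: yes

Derivation:
Current gcd = 1
gcd of all OTHER numbers (without N[0]=6): gcd([30, 65]) = 5
The new gcd after any change is gcd(5, new_value).
This can be at most 5.
Since 5 > old gcd 1, the gcd CAN increase (e.g., set N[0] = 5).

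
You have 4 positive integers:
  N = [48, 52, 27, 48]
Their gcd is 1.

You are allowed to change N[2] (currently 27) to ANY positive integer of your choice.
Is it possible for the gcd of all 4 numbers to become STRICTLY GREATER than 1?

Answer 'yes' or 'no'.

Current gcd = 1
gcd of all OTHER numbers (without N[2]=27): gcd([48, 52, 48]) = 4
The new gcd after any change is gcd(4, new_value).
This can be at most 4.
Since 4 > old gcd 1, the gcd CAN increase (e.g., set N[2] = 4).

Answer: yes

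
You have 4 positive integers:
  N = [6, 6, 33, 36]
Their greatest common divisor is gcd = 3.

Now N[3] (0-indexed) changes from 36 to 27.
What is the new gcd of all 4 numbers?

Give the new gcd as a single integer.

Answer: 3

Derivation:
Numbers: [6, 6, 33, 36], gcd = 3
Change: index 3, 36 -> 27
gcd of the OTHER numbers (without index 3): gcd([6, 6, 33]) = 3
New gcd = gcd(g_others, new_val) = gcd(3, 27) = 3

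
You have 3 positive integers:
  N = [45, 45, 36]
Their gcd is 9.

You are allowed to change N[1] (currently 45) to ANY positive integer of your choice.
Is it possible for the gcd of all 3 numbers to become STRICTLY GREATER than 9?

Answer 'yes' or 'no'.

Current gcd = 9
gcd of all OTHER numbers (without N[1]=45): gcd([45, 36]) = 9
The new gcd after any change is gcd(9, new_value).
This can be at most 9.
Since 9 = old gcd 9, the gcd can only stay the same or decrease.

Answer: no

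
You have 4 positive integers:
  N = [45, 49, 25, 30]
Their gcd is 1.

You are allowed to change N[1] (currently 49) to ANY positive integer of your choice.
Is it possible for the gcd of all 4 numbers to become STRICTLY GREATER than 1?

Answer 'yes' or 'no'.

Current gcd = 1
gcd of all OTHER numbers (without N[1]=49): gcd([45, 25, 30]) = 5
The new gcd after any change is gcd(5, new_value).
This can be at most 5.
Since 5 > old gcd 1, the gcd CAN increase (e.g., set N[1] = 5).

Answer: yes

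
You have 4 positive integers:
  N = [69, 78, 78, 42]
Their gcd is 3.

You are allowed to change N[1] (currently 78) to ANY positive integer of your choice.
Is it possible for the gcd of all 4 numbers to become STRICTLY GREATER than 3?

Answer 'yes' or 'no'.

Answer: no

Derivation:
Current gcd = 3
gcd of all OTHER numbers (without N[1]=78): gcd([69, 78, 42]) = 3
The new gcd after any change is gcd(3, new_value).
This can be at most 3.
Since 3 = old gcd 3, the gcd can only stay the same or decrease.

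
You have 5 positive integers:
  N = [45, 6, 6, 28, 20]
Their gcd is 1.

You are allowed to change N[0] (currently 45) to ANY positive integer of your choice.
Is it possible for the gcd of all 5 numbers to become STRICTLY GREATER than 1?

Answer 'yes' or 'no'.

Current gcd = 1
gcd of all OTHER numbers (without N[0]=45): gcd([6, 6, 28, 20]) = 2
The new gcd after any change is gcd(2, new_value).
This can be at most 2.
Since 2 > old gcd 1, the gcd CAN increase (e.g., set N[0] = 2).

Answer: yes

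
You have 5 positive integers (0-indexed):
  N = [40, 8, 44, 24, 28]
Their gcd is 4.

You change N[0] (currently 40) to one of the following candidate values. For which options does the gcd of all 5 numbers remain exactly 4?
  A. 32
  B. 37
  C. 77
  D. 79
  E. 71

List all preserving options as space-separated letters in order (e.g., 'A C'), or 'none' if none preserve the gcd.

Answer: A

Derivation:
Old gcd = 4; gcd of others (without N[0]) = 4
New gcd for candidate v: gcd(4, v). Preserves old gcd iff gcd(4, v) = 4.
  Option A: v=32, gcd(4,32)=4 -> preserves
  Option B: v=37, gcd(4,37)=1 -> changes
  Option C: v=77, gcd(4,77)=1 -> changes
  Option D: v=79, gcd(4,79)=1 -> changes
  Option E: v=71, gcd(4,71)=1 -> changes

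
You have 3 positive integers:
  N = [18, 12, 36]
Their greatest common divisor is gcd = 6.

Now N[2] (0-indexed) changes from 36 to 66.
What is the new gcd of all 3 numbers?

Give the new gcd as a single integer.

Numbers: [18, 12, 36], gcd = 6
Change: index 2, 36 -> 66
gcd of the OTHER numbers (without index 2): gcd([18, 12]) = 6
New gcd = gcd(g_others, new_val) = gcd(6, 66) = 6

Answer: 6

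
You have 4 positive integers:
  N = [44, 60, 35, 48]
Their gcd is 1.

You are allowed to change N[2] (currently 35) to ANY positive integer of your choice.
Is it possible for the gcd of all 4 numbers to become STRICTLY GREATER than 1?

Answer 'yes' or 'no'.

Answer: yes

Derivation:
Current gcd = 1
gcd of all OTHER numbers (without N[2]=35): gcd([44, 60, 48]) = 4
The new gcd after any change is gcd(4, new_value).
This can be at most 4.
Since 4 > old gcd 1, the gcd CAN increase (e.g., set N[2] = 4).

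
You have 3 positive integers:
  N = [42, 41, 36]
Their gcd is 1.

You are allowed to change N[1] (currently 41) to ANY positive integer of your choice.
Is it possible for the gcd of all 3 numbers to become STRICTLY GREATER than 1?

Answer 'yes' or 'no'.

Answer: yes

Derivation:
Current gcd = 1
gcd of all OTHER numbers (without N[1]=41): gcd([42, 36]) = 6
The new gcd after any change is gcd(6, new_value).
This can be at most 6.
Since 6 > old gcd 1, the gcd CAN increase (e.g., set N[1] = 6).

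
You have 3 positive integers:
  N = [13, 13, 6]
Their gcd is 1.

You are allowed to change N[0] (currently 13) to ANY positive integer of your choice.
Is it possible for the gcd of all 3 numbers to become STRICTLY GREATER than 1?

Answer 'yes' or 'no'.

Current gcd = 1
gcd of all OTHER numbers (without N[0]=13): gcd([13, 6]) = 1
The new gcd after any change is gcd(1, new_value).
This can be at most 1.
Since 1 = old gcd 1, the gcd can only stay the same or decrease.

Answer: no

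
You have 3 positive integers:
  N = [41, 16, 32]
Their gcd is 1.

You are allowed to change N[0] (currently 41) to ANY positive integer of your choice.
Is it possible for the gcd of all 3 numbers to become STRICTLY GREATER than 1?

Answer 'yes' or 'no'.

Answer: yes

Derivation:
Current gcd = 1
gcd of all OTHER numbers (without N[0]=41): gcd([16, 32]) = 16
The new gcd after any change is gcd(16, new_value).
This can be at most 16.
Since 16 > old gcd 1, the gcd CAN increase (e.g., set N[0] = 16).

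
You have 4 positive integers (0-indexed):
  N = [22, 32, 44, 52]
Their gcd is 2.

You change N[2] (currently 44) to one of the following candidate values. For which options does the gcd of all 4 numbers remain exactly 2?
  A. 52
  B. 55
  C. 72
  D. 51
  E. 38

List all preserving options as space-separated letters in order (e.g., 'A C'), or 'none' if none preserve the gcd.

Answer: A C E

Derivation:
Old gcd = 2; gcd of others (without N[2]) = 2
New gcd for candidate v: gcd(2, v). Preserves old gcd iff gcd(2, v) = 2.
  Option A: v=52, gcd(2,52)=2 -> preserves
  Option B: v=55, gcd(2,55)=1 -> changes
  Option C: v=72, gcd(2,72)=2 -> preserves
  Option D: v=51, gcd(2,51)=1 -> changes
  Option E: v=38, gcd(2,38)=2 -> preserves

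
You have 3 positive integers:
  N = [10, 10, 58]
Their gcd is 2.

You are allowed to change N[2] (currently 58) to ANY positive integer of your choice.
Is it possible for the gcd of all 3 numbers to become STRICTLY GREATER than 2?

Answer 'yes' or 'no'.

Answer: yes

Derivation:
Current gcd = 2
gcd of all OTHER numbers (without N[2]=58): gcd([10, 10]) = 10
The new gcd after any change is gcd(10, new_value).
This can be at most 10.
Since 10 > old gcd 2, the gcd CAN increase (e.g., set N[2] = 10).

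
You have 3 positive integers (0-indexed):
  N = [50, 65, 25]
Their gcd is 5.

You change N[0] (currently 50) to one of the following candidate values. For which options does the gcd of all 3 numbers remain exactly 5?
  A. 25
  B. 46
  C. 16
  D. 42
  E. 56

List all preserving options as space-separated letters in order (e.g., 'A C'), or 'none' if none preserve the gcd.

Old gcd = 5; gcd of others (without N[0]) = 5
New gcd for candidate v: gcd(5, v). Preserves old gcd iff gcd(5, v) = 5.
  Option A: v=25, gcd(5,25)=5 -> preserves
  Option B: v=46, gcd(5,46)=1 -> changes
  Option C: v=16, gcd(5,16)=1 -> changes
  Option D: v=42, gcd(5,42)=1 -> changes
  Option E: v=56, gcd(5,56)=1 -> changes

Answer: A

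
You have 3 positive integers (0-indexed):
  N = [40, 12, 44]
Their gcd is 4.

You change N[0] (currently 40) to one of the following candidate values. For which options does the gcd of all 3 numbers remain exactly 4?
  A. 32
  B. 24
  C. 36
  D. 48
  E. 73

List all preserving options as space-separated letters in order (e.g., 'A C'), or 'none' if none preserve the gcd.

Answer: A B C D

Derivation:
Old gcd = 4; gcd of others (without N[0]) = 4
New gcd for candidate v: gcd(4, v). Preserves old gcd iff gcd(4, v) = 4.
  Option A: v=32, gcd(4,32)=4 -> preserves
  Option B: v=24, gcd(4,24)=4 -> preserves
  Option C: v=36, gcd(4,36)=4 -> preserves
  Option D: v=48, gcd(4,48)=4 -> preserves
  Option E: v=73, gcd(4,73)=1 -> changes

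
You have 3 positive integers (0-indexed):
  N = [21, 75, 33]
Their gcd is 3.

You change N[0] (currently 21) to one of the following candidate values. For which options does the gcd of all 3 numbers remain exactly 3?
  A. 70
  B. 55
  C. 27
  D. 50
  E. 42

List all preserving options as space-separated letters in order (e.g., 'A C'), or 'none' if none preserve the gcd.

Answer: C E

Derivation:
Old gcd = 3; gcd of others (without N[0]) = 3
New gcd for candidate v: gcd(3, v). Preserves old gcd iff gcd(3, v) = 3.
  Option A: v=70, gcd(3,70)=1 -> changes
  Option B: v=55, gcd(3,55)=1 -> changes
  Option C: v=27, gcd(3,27)=3 -> preserves
  Option D: v=50, gcd(3,50)=1 -> changes
  Option E: v=42, gcd(3,42)=3 -> preserves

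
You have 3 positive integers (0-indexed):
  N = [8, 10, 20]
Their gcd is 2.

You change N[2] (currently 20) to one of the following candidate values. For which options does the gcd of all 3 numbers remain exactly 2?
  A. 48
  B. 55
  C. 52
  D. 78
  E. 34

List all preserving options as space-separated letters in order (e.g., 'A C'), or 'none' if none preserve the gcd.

Answer: A C D E

Derivation:
Old gcd = 2; gcd of others (without N[2]) = 2
New gcd for candidate v: gcd(2, v). Preserves old gcd iff gcd(2, v) = 2.
  Option A: v=48, gcd(2,48)=2 -> preserves
  Option B: v=55, gcd(2,55)=1 -> changes
  Option C: v=52, gcd(2,52)=2 -> preserves
  Option D: v=78, gcd(2,78)=2 -> preserves
  Option E: v=34, gcd(2,34)=2 -> preserves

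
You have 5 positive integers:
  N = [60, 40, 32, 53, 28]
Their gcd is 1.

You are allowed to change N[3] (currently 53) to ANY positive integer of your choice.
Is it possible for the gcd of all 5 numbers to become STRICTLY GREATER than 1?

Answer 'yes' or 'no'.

Answer: yes

Derivation:
Current gcd = 1
gcd of all OTHER numbers (without N[3]=53): gcd([60, 40, 32, 28]) = 4
The new gcd after any change is gcd(4, new_value).
This can be at most 4.
Since 4 > old gcd 1, the gcd CAN increase (e.g., set N[3] = 4).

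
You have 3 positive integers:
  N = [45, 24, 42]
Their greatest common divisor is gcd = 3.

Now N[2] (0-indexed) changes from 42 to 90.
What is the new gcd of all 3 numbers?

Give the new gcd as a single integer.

Numbers: [45, 24, 42], gcd = 3
Change: index 2, 42 -> 90
gcd of the OTHER numbers (without index 2): gcd([45, 24]) = 3
New gcd = gcd(g_others, new_val) = gcd(3, 90) = 3

Answer: 3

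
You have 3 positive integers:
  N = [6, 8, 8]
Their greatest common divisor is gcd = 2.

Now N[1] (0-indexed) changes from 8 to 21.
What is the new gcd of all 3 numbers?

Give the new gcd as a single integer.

Numbers: [6, 8, 8], gcd = 2
Change: index 1, 8 -> 21
gcd of the OTHER numbers (without index 1): gcd([6, 8]) = 2
New gcd = gcd(g_others, new_val) = gcd(2, 21) = 1

Answer: 1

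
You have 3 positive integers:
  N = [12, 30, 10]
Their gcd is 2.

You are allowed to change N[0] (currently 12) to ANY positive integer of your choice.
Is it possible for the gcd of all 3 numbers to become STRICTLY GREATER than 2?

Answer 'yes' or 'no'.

Answer: yes

Derivation:
Current gcd = 2
gcd of all OTHER numbers (without N[0]=12): gcd([30, 10]) = 10
The new gcd after any change is gcd(10, new_value).
This can be at most 10.
Since 10 > old gcd 2, the gcd CAN increase (e.g., set N[0] = 10).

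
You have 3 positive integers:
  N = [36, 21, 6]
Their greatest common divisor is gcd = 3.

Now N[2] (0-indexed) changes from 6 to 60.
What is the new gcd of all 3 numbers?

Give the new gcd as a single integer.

Numbers: [36, 21, 6], gcd = 3
Change: index 2, 6 -> 60
gcd of the OTHER numbers (without index 2): gcd([36, 21]) = 3
New gcd = gcd(g_others, new_val) = gcd(3, 60) = 3

Answer: 3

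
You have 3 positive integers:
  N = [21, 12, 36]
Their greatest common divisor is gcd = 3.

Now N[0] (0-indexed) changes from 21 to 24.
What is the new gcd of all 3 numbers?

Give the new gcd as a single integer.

Answer: 12

Derivation:
Numbers: [21, 12, 36], gcd = 3
Change: index 0, 21 -> 24
gcd of the OTHER numbers (without index 0): gcd([12, 36]) = 12
New gcd = gcd(g_others, new_val) = gcd(12, 24) = 12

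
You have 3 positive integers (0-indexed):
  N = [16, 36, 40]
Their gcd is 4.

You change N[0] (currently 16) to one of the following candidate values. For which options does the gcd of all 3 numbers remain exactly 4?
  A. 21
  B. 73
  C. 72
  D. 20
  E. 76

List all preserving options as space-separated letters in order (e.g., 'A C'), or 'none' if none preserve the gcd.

Answer: C D E

Derivation:
Old gcd = 4; gcd of others (without N[0]) = 4
New gcd for candidate v: gcd(4, v). Preserves old gcd iff gcd(4, v) = 4.
  Option A: v=21, gcd(4,21)=1 -> changes
  Option B: v=73, gcd(4,73)=1 -> changes
  Option C: v=72, gcd(4,72)=4 -> preserves
  Option D: v=20, gcd(4,20)=4 -> preserves
  Option E: v=76, gcd(4,76)=4 -> preserves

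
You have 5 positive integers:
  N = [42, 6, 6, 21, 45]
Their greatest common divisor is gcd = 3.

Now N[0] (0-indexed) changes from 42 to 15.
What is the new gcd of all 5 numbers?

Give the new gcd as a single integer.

Numbers: [42, 6, 6, 21, 45], gcd = 3
Change: index 0, 42 -> 15
gcd of the OTHER numbers (without index 0): gcd([6, 6, 21, 45]) = 3
New gcd = gcd(g_others, new_val) = gcd(3, 15) = 3

Answer: 3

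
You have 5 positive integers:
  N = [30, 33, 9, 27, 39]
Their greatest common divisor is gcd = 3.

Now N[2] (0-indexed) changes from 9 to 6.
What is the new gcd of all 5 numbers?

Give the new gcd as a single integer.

Numbers: [30, 33, 9, 27, 39], gcd = 3
Change: index 2, 9 -> 6
gcd of the OTHER numbers (without index 2): gcd([30, 33, 27, 39]) = 3
New gcd = gcd(g_others, new_val) = gcd(3, 6) = 3

Answer: 3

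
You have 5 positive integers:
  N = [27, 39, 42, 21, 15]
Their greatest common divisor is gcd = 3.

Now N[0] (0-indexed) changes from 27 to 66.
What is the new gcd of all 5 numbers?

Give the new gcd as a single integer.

Answer: 3

Derivation:
Numbers: [27, 39, 42, 21, 15], gcd = 3
Change: index 0, 27 -> 66
gcd of the OTHER numbers (without index 0): gcd([39, 42, 21, 15]) = 3
New gcd = gcd(g_others, new_val) = gcd(3, 66) = 3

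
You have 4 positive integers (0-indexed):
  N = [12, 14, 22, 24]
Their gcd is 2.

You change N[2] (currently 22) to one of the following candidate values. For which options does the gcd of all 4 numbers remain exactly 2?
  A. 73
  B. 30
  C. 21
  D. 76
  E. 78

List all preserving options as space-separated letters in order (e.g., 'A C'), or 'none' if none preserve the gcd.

Old gcd = 2; gcd of others (without N[2]) = 2
New gcd for candidate v: gcd(2, v). Preserves old gcd iff gcd(2, v) = 2.
  Option A: v=73, gcd(2,73)=1 -> changes
  Option B: v=30, gcd(2,30)=2 -> preserves
  Option C: v=21, gcd(2,21)=1 -> changes
  Option D: v=76, gcd(2,76)=2 -> preserves
  Option E: v=78, gcd(2,78)=2 -> preserves

Answer: B D E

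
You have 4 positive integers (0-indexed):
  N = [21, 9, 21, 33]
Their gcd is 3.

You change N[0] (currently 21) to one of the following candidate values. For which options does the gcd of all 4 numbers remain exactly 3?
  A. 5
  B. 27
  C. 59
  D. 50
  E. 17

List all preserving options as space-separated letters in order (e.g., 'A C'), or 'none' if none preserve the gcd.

Old gcd = 3; gcd of others (without N[0]) = 3
New gcd for candidate v: gcd(3, v). Preserves old gcd iff gcd(3, v) = 3.
  Option A: v=5, gcd(3,5)=1 -> changes
  Option B: v=27, gcd(3,27)=3 -> preserves
  Option C: v=59, gcd(3,59)=1 -> changes
  Option D: v=50, gcd(3,50)=1 -> changes
  Option E: v=17, gcd(3,17)=1 -> changes

Answer: B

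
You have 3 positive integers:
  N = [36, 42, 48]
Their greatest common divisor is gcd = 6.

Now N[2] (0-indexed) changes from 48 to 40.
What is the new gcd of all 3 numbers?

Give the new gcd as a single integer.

Numbers: [36, 42, 48], gcd = 6
Change: index 2, 48 -> 40
gcd of the OTHER numbers (without index 2): gcd([36, 42]) = 6
New gcd = gcd(g_others, new_val) = gcd(6, 40) = 2

Answer: 2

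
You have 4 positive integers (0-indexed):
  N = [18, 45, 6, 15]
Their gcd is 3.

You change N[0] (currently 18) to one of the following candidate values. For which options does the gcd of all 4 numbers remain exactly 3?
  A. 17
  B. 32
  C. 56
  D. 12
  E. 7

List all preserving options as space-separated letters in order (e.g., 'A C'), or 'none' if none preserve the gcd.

Old gcd = 3; gcd of others (without N[0]) = 3
New gcd for candidate v: gcd(3, v). Preserves old gcd iff gcd(3, v) = 3.
  Option A: v=17, gcd(3,17)=1 -> changes
  Option B: v=32, gcd(3,32)=1 -> changes
  Option C: v=56, gcd(3,56)=1 -> changes
  Option D: v=12, gcd(3,12)=3 -> preserves
  Option E: v=7, gcd(3,7)=1 -> changes

Answer: D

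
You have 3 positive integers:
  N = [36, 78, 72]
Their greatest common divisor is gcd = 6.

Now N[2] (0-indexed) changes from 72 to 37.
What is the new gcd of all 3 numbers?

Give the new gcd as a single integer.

Numbers: [36, 78, 72], gcd = 6
Change: index 2, 72 -> 37
gcd of the OTHER numbers (without index 2): gcd([36, 78]) = 6
New gcd = gcd(g_others, new_val) = gcd(6, 37) = 1

Answer: 1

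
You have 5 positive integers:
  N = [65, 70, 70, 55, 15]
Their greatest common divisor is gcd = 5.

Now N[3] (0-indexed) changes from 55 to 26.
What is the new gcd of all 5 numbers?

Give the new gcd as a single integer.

Numbers: [65, 70, 70, 55, 15], gcd = 5
Change: index 3, 55 -> 26
gcd of the OTHER numbers (without index 3): gcd([65, 70, 70, 15]) = 5
New gcd = gcd(g_others, new_val) = gcd(5, 26) = 1

Answer: 1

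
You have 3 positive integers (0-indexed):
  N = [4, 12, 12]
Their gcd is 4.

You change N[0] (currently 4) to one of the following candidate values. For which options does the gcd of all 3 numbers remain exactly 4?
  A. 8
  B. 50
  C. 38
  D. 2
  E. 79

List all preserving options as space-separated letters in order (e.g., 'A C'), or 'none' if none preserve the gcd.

Old gcd = 4; gcd of others (without N[0]) = 12
New gcd for candidate v: gcd(12, v). Preserves old gcd iff gcd(12, v) = 4.
  Option A: v=8, gcd(12,8)=4 -> preserves
  Option B: v=50, gcd(12,50)=2 -> changes
  Option C: v=38, gcd(12,38)=2 -> changes
  Option D: v=2, gcd(12,2)=2 -> changes
  Option E: v=79, gcd(12,79)=1 -> changes

Answer: A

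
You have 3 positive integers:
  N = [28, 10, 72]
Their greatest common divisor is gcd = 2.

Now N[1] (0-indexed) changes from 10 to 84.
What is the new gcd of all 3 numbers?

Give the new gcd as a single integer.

Numbers: [28, 10, 72], gcd = 2
Change: index 1, 10 -> 84
gcd of the OTHER numbers (without index 1): gcd([28, 72]) = 4
New gcd = gcd(g_others, new_val) = gcd(4, 84) = 4

Answer: 4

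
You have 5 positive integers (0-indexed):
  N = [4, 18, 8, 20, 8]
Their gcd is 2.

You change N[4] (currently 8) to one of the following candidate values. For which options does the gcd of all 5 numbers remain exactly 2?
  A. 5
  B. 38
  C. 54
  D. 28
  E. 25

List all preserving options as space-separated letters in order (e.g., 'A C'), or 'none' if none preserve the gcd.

Old gcd = 2; gcd of others (without N[4]) = 2
New gcd for candidate v: gcd(2, v). Preserves old gcd iff gcd(2, v) = 2.
  Option A: v=5, gcd(2,5)=1 -> changes
  Option B: v=38, gcd(2,38)=2 -> preserves
  Option C: v=54, gcd(2,54)=2 -> preserves
  Option D: v=28, gcd(2,28)=2 -> preserves
  Option E: v=25, gcd(2,25)=1 -> changes

Answer: B C D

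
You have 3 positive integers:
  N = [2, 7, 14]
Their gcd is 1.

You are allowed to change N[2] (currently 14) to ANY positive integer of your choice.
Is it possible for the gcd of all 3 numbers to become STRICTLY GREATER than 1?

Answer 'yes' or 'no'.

Current gcd = 1
gcd of all OTHER numbers (without N[2]=14): gcd([2, 7]) = 1
The new gcd after any change is gcd(1, new_value).
This can be at most 1.
Since 1 = old gcd 1, the gcd can only stay the same or decrease.

Answer: no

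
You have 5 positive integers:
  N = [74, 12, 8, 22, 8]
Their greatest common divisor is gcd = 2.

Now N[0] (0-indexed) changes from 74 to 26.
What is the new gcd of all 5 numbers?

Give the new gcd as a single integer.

Answer: 2

Derivation:
Numbers: [74, 12, 8, 22, 8], gcd = 2
Change: index 0, 74 -> 26
gcd of the OTHER numbers (without index 0): gcd([12, 8, 22, 8]) = 2
New gcd = gcd(g_others, new_val) = gcd(2, 26) = 2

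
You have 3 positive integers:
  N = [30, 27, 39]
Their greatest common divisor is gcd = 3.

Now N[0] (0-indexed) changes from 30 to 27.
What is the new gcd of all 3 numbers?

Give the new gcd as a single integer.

Numbers: [30, 27, 39], gcd = 3
Change: index 0, 30 -> 27
gcd of the OTHER numbers (without index 0): gcd([27, 39]) = 3
New gcd = gcd(g_others, new_val) = gcd(3, 27) = 3

Answer: 3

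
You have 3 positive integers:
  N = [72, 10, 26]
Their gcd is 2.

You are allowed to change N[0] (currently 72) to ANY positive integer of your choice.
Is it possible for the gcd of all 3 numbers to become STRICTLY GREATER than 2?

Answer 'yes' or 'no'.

Current gcd = 2
gcd of all OTHER numbers (without N[0]=72): gcd([10, 26]) = 2
The new gcd after any change is gcd(2, new_value).
This can be at most 2.
Since 2 = old gcd 2, the gcd can only stay the same or decrease.

Answer: no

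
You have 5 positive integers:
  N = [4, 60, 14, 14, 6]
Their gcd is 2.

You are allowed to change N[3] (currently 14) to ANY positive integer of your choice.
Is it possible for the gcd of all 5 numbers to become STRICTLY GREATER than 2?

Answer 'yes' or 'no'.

Current gcd = 2
gcd of all OTHER numbers (without N[3]=14): gcd([4, 60, 14, 6]) = 2
The new gcd after any change is gcd(2, new_value).
This can be at most 2.
Since 2 = old gcd 2, the gcd can only stay the same or decrease.

Answer: no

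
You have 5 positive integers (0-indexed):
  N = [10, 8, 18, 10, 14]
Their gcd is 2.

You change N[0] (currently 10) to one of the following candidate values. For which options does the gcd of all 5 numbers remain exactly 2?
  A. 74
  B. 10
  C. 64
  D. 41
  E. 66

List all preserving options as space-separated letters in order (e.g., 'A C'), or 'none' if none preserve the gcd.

Answer: A B C E

Derivation:
Old gcd = 2; gcd of others (without N[0]) = 2
New gcd for candidate v: gcd(2, v). Preserves old gcd iff gcd(2, v) = 2.
  Option A: v=74, gcd(2,74)=2 -> preserves
  Option B: v=10, gcd(2,10)=2 -> preserves
  Option C: v=64, gcd(2,64)=2 -> preserves
  Option D: v=41, gcd(2,41)=1 -> changes
  Option E: v=66, gcd(2,66)=2 -> preserves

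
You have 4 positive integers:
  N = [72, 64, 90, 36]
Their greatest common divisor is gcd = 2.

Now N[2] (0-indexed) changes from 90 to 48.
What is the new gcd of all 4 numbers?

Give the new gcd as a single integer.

Answer: 4

Derivation:
Numbers: [72, 64, 90, 36], gcd = 2
Change: index 2, 90 -> 48
gcd of the OTHER numbers (without index 2): gcd([72, 64, 36]) = 4
New gcd = gcd(g_others, new_val) = gcd(4, 48) = 4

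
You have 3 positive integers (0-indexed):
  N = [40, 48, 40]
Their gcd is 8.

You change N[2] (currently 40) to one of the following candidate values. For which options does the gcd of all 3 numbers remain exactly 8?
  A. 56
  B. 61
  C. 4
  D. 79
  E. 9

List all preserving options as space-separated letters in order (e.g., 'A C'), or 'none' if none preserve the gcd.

Old gcd = 8; gcd of others (without N[2]) = 8
New gcd for candidate v: gcd(8, v). Preserves old gcd iff gcd(8, v) = 8.
  Option A: v=56, gcd(8,56)=8 -> preserves
  Option B: v=61, gcd(8,61)=1 -> changes
  Option C: v=4, gcd(8,4)=4 -> changes
  Option D: v=79, gcd(8,79)=1 -> changes
  Option E: v=9, gcd(8,9)=1 -> changes

Answer: A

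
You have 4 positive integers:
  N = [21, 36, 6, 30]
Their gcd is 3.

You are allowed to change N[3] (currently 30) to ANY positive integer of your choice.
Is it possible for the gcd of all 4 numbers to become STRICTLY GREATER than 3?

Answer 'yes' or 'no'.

Answer: no

Derivation:
Current gcd = 3
gcd of all OTHER numbers (without N[3]=30): gcd([21, 36, 6]) = 3
The new gcd after any change is gcd(3, new_value).
This can be at most 3.
Since 3 = old gcd 3, the gcd can only stay the same or decrease.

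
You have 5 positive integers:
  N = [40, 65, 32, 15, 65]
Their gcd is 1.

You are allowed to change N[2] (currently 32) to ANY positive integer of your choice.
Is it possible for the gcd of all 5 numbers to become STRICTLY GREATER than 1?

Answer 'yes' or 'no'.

Current gcd = 1
gcd of all OTHER numbers (without N[2]=32): gcd([40, 65, 15, 65]) = 5
The new gcd after any change is gcd(5, new_value).
This can be at most 5.
Since 5 > old gcd 1, the gcd CAN increase (e.g., set N[2] = 5).

Answer: yes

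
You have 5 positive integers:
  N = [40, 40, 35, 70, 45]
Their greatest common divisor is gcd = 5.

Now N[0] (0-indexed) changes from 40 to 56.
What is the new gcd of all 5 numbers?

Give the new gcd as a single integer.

Numbers: [40, 40, 35, 70, 45], gcd = 5
Change: index 0, 40 -> 56
gcd of the OTHER numbers (without index 0): gcd([40, 35, 70, 45]) = 5
New gcd = gcd(g_others, new_val) = gcd(5, 56) = 1

Answer: 1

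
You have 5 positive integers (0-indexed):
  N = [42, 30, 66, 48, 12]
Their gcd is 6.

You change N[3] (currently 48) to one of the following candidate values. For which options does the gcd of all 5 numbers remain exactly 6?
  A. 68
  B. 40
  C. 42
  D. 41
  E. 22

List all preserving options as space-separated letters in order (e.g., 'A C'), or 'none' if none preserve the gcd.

Answer: C

Derivation:
Old gcd = 6; gcd of others (without N[3]) = 6
New gcd for candidate v: gcd(6, v). Preserves old gcd iff gcd(6, v) = 6.
  Option A: v=68, gcd(6,68)=2 -> changes
  Option B: v=40, gcd(6,40)=2 -> changes
  Option C: v=42, gcd(6,42)=6 -> preserves
  Option D: v=41, gcd(6,41)=1 -> changes
  Option E: v=22, gcd(6,22)=2 -> changes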